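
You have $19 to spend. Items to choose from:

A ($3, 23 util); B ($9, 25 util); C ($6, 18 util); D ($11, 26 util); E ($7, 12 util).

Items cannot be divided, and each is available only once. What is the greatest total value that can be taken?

66 util

Check high-value combinations within $19:
- A+B+C: cost 3+9+6=18, value 23+25+18=66
- A+B+E: cost 3+9+7=19, value 23+25+12=60
- A+C+E: cost 3+6+7=16, value 23+18+12=53
- A+D: cost 3+11=14, value 23+26=49
- A+B: cost 3+9=12, value 23+25=48
Best: 66 util.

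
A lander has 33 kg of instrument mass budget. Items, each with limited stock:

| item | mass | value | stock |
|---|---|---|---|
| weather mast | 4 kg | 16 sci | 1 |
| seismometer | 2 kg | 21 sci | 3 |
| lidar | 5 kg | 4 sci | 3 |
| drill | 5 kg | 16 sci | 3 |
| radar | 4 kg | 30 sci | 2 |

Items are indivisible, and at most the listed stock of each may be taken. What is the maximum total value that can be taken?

Top feasible selections:
- 1×weather mast + 3×seismometer + 3×drill + 2×radar: mass 33, value 187
- 1×weather mast + 3×seismometer + 1×lidar + 2×drill + 2×radar: mass 33, value 175
- 1×weather mast + 3×seismometer + 2×drill + 2×radar: mass 28, value 171
- 3×seismometer + 3×drill + 2×radar: mass 29, value 171
Best: 187 sci.

187 sci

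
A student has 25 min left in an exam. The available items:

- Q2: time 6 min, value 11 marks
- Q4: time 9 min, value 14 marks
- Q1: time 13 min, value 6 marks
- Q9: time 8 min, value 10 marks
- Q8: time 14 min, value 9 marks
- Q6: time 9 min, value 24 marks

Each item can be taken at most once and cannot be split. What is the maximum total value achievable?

49 marks

This is a 0/1 knapsack; check combinations near the capacity.
- Q2+Q4+Q6: time 6+9+9=24, value 11+14+24=49
- Q2+Q9+Q6: time 6+8+9=23, value 11+10+24=45
- Q4+Q6: time 9+9=18, value 14+24=38
Best: 49 marks.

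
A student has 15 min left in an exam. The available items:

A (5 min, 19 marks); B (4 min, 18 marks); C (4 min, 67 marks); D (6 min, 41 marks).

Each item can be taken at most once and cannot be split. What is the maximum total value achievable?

127 marks

Check high-value combinations within 15 min:
- A+C+D: time 5+4+6=15, value 19+67+41=127
- B+C+D: time 4+4+6=14, value 18+67+41=126
- C+D: time 4+6=10, value 67+41=108
- A+B+C: time 5+4+4=13, value 19+18+67=104
Best: 127 marks.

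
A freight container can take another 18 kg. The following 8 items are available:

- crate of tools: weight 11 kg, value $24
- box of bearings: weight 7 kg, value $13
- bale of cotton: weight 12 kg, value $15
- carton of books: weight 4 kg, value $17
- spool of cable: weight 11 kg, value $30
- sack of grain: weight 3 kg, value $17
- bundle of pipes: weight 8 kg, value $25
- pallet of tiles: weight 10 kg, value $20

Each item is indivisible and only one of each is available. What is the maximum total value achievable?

This is a 0/1 knapsack; check combinations near the capacity.
- carton of books+spool of cable+sack of grain: weight 4+11+3=18, value 17+30+17=64
- carton of books+sack of grain+bundle of pipes: weight 4+3+8=15, value 17+17+25=59
- crate of tools+carton of books+sack of grain: weight 11+4+3=18, value 24+17+17=58
- box of bearings+sack of grain+bundle of pipes: weight 7+3+8=18, value 13+17+25=55
Best: $64.

$64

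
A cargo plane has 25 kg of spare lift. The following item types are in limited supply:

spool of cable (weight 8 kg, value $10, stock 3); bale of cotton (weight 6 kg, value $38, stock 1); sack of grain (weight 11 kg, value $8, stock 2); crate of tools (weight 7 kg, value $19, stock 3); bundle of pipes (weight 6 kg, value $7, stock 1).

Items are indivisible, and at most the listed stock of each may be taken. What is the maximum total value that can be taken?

$76

Best selections within weight 25 and stock limits:
- 1×bale of cotton + 2×crate of tools: weight 20, value 76
- 1×spool of cable + 1×bale of cotton + 1×crate of tools: weight 21, value 67
- 1×bale of cotton + 1×sack of grain + 1×crate of tools: weight 24, value 65
- 1×bale of cotton + 1×crate of tools + 1×bundle of pipes: weight 19, value 64
Best: $76.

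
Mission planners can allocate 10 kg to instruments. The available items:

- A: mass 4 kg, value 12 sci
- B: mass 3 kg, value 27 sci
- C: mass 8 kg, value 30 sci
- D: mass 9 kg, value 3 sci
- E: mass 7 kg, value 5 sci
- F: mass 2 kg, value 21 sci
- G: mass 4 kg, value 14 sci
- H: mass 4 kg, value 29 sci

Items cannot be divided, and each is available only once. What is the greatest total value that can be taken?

Check high-value combinations within 10 kg:
- B+F+H: mass 3+2+4=9, value 27+21+29=77
- F+G+H: mass 2+4+4=10, value 21+14+29=64
- B+F+G: mass 3+2+4=9, value 27+21+14=62
- A+F+H: mass 4+2+4=10, value 12+21+29=62
Best: 77 sci.

77 sci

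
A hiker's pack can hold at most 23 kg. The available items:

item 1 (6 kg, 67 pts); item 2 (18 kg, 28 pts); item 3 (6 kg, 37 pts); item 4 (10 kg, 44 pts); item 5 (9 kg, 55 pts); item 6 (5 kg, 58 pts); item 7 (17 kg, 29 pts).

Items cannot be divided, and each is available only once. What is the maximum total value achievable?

Check high-value combinations within 23 kg:
- item 1+item 5+item 6: weight 6+9+5=20, value 67+55+58=180
- item 1+item 4+item 6: weight 6+10+5=21, value 67+44+58=169
- item 1+item 3+item 6: weight 6+6+5=17, value 67+37+58=162
Best: 180 pts.

180 pts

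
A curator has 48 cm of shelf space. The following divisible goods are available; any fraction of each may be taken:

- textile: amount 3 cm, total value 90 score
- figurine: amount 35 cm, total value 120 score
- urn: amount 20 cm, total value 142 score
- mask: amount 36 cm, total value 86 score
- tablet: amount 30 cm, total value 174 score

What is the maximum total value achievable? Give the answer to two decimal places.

Take in order of value per unit:
- textile (90/3 per unit): all 3 → value 90, running total 90.00
- urn (142/20 per unit): all 20 → value 142, running total 232.00
- tablet (174/30 per unit): 25 of 30 → value 25×174/30 = 145.0000, running total 377.00
Total 377.00.

377.00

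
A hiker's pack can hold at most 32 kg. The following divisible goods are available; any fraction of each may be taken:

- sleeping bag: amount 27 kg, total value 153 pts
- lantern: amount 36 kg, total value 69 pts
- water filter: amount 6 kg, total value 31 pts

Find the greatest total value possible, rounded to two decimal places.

178.83

Take in order of value per unit:
- sleeping bag (153/27 per unit): all 27 → value 153, running total 153.00
- water filter (31/6 per unit): 5 of 6 → value 5×31/6 = 25.8333, running total 178.83
Total 178.83.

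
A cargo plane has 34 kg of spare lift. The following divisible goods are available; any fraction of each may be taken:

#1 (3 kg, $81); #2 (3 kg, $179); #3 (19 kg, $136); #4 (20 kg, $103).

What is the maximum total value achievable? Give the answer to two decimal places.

Take in order of value per unit:
- #2 (179/3 per unit): all 3 → value 179, running total 179.00
- #1 (81/3 per unit): all 3 → value 81, running total 260.00
- #3 (136/19 per unit): all 19 → value 136, running total 396.00
- #4 (103/20 per unit): 9 of 20 → value 9×103/20 = 46.3500, running total 442.35
Total 442.35.

442.35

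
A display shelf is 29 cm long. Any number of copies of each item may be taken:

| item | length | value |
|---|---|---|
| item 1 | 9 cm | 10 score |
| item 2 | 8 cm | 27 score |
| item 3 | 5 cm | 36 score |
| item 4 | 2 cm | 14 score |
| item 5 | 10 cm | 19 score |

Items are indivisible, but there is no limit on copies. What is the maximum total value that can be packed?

208 score

Best value-per-unit is item 3 at 36/5; filling with it alone gives 5×36 = 180.
Optimal mix: 5×item 3 + 2×item 4 → length 29, value 208.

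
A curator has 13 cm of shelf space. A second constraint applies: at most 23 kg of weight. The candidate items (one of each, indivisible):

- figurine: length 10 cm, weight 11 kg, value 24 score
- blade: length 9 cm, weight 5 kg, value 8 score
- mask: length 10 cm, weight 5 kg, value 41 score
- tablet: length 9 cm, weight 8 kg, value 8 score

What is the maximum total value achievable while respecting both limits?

Feasible sets respecting both limits:
- mask: length 10, weight 5, value 41
- figurine: length 10, weight 11, value 24
- blade: length 9, weight 5, value 8
Best: 41 score.

41 score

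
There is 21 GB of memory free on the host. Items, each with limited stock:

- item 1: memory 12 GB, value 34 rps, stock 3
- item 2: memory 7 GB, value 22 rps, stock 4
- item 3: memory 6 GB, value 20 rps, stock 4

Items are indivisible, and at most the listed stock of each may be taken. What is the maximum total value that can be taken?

66 rps

Best selections within memory 21 and stock limits:
- 3×item 2: memory 21, value 66
- 2×item 2 + 1×item 3: memory 20, value 64
Best: 66 rps.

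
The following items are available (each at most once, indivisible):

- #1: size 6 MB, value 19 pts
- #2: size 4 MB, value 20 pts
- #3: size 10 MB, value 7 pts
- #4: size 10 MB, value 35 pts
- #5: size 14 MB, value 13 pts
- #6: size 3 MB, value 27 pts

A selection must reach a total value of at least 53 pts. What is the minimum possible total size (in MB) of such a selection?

13

Subsets with value ≥ 53, sorted by total size:
- #1+#2+#6: size 13, value 66
- #4+#6: size 13, value 62
- #2+#4: size 14, value 55
Minimum size: 13 MB.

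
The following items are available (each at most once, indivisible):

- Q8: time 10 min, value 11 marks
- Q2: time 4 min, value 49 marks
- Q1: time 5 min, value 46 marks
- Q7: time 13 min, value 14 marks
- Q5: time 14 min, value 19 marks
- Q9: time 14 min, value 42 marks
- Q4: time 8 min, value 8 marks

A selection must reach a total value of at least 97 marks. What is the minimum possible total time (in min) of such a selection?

Subsets with value ≥ 97, sorted by total time:
- Q2+Q1+Q4: time 17, value 103
- Q8+Q2+Q1: time 19, value 106
- Q2+Q1+Q7: time 22, value 109
Minimum time: 17 min.

17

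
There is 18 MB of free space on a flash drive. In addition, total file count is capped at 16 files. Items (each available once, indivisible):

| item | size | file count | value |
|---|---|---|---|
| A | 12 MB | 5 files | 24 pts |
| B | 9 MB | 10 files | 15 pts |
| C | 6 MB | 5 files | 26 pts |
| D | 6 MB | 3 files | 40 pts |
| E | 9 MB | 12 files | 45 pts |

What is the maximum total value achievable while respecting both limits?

85 pts

Feasible sets respecting both limits:
- D+E: size 15, file count 15, value 85
- C+D: size 12, file count 8, value 66
- A+D: size 18, file count 8, value 64
Best: 85 pts.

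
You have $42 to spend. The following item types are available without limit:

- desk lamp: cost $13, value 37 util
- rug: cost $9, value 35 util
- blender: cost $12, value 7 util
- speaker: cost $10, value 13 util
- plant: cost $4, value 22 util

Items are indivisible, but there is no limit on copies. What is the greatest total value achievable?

220 util

Best value-per-unit is plant at 22/4, and filling with it alone uses cost 10×4=40. No mix of the others beats 10×22 = 220.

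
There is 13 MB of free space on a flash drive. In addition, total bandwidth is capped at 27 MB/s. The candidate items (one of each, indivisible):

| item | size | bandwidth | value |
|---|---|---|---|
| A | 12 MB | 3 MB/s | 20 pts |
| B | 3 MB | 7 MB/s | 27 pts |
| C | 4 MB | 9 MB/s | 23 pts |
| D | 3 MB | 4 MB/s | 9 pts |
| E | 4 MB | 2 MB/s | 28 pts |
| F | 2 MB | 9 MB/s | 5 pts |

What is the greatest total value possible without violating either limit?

83 pts

Feasible sets respecting both limits:
- B+C+E+F: size 13, bandwidth 27, value 83
- B+C+E: size 11, bandwidth 18, value 78
- B+D+E+F: size 12, bandwidth 22, value 69
Best: 83 pts.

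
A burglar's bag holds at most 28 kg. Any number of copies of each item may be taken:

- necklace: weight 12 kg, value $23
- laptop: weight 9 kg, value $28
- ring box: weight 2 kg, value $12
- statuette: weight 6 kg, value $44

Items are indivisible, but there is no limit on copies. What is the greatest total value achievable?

Best value-per-unit is statuette at 44/6; filling with it alone gives 4×44 = 176.
Optimal mix: 2×ring box + 4×statuette → weight 28, value 200.

$200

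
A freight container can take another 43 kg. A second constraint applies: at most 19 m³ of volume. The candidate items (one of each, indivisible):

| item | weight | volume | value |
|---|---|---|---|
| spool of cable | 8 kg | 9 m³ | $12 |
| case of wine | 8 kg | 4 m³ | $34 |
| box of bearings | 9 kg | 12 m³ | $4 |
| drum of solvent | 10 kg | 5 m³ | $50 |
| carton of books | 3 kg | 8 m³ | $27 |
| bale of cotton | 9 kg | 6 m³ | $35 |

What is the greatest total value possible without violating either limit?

Feasible sets respecting both limits:
- case of wine+drum of solvent+bale of cotton: weight 27, volume 15, value 119
- drum of solvent+carton of books+bale of cotton: weight 22, volume 19, value 112
- case of wine+drum of solvent+carton of books: weight 21, volume 17, value 111
Best: $119.

$119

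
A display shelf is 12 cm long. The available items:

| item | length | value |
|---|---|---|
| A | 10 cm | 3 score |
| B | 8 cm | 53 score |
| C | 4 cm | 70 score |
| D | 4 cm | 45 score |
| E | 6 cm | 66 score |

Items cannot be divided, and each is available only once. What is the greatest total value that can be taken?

136 score

Check high-value combinations within 12 cm:
- C+E: length 4+6=10, value 70+66=136
- B+C: length 8+4=12, value 53+70=123
- C+D: length 4+4=8, value 70+45=115
- D+E: length 4+6=10, value 45+66=111
- B+D: length 8+4=12, value 53+45=98
Best: 136 score.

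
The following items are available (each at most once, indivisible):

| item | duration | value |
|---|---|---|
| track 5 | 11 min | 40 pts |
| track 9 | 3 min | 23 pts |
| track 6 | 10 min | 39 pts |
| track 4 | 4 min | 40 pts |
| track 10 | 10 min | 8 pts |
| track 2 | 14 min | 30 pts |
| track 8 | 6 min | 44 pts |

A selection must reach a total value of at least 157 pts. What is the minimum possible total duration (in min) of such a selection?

31

Subsets with value ≥ 157, sorted by total duration:
- track 5+track 6+track 4+track 8: duration 31, value 163
- track 5+track 9+track 6+track 4+track 8: duration 34, value 186
- track 9+track 6+track 4+track 2+track 8: duration 37, value 176
- track 5+track 9+track 4+track 2+track 8: duration 38, value 177
Minimum duration: 31 min.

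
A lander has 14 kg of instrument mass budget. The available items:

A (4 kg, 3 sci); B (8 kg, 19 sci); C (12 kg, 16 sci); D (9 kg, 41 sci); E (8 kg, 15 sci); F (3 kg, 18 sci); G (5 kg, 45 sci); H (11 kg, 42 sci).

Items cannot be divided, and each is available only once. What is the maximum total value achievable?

Check high-value combinations within 14 kg:
- D+G: mass 9+5=14, value 41+45=86
- A+F+G: mass 4+3+5=12, value 3+18+45=66
- B+G: mass 8+5=13, value 19+45=64
Best: 86 sci.

86 sci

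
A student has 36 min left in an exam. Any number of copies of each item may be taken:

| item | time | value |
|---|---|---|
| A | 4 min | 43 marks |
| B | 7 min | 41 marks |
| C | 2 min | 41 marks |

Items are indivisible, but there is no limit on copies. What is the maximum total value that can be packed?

738 marks

Best value-per-unit is C at 41/2, and filling with it alone uses time 18×2=36. No mix of the others beats 18×41 = 738.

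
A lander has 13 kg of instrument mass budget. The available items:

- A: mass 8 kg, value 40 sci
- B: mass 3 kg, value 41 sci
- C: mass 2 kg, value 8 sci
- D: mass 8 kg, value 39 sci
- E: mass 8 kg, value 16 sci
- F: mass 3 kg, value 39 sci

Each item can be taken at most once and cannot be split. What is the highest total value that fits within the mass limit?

This is a 0/1 knapsack; check combinations near the capacity.
- A+B+C: mass 8+3+2=13, value 40+41+8=89
- B+C+F: mass 3+2+3=8, value 41+8+39=88
- B+C+D: mass 3+2+8=13, value 41+8+39=88
- A+C+F: mass 8+2+3=13, value 40+8+39=87
- C+D+F: mass 2+8+3=13, value 8+39+39=86
Best: 89 sci.

89 sci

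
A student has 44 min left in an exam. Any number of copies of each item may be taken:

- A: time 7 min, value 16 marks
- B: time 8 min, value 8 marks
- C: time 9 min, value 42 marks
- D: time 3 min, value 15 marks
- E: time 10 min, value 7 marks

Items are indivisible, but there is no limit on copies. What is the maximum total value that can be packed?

Best value-per-unit is D at 15/3, and filling with it alone uses time 14×3=42. No mix of the others beats 14×15 = 210.

210 marks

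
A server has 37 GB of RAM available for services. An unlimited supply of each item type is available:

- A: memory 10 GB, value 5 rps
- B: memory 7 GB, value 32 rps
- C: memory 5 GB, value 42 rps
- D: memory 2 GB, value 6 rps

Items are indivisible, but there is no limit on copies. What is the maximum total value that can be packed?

300 rps

Best value-per-unit is C at 42/5; filling with it alone gives 7×42 = 294.
Optimal mix: 7×C + 1×D → memory 37, value 300.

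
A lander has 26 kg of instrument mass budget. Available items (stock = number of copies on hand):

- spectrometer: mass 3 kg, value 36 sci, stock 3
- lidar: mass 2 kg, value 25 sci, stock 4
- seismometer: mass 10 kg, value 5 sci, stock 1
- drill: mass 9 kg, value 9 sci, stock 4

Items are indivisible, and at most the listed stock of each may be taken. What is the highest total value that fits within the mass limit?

217 sci

Best selections within mass 26 and stock limits:
- 3×spectrometer + 4×lidar + 1×drill: mass 26, value 217
- 3×spectrometer + 4×lidar: mass 17, value 208
- 3×spectrometer + 3×lidar + 1×drill: mass 24, value 192
- 3×spectrometer + 3×lidar + 1×seismometer: mass 25, value 188
Best: 217 sci.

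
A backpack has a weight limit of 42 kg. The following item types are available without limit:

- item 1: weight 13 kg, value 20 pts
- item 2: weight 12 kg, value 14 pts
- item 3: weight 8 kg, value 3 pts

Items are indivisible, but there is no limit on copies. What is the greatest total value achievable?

60 pts

Best value-per-unit is item 1 at 20/13, and filling with it alone uses weight 3×13=39. No mix of the others beats 3×20 = 60.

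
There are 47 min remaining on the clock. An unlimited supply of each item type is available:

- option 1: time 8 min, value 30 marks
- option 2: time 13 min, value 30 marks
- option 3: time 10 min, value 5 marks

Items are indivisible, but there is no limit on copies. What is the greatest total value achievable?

Best value-per-unit is option 1 at 30/8, and filling with it alone uses time 5×8=40. No mix of the others beats 5×30 = 150.

150 marks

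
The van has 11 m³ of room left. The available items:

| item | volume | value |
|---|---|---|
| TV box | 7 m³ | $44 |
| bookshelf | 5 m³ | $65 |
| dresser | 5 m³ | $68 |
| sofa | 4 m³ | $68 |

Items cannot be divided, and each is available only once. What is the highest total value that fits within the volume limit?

$136

This is a 0/1 knapsack; check combinations near the capacity.
- dresser+sofa: volume 5+4=9, value 68+68=136
- bookshelf+sofa: volume 5+4=9, value 65+68=133
- bookshelf+dresser: volume 5+5=10, value 65+68=133
- TV box+sofa: volume 7+4=11, value 44+68=112
- sofa: volume 4, value 68
Best: $136.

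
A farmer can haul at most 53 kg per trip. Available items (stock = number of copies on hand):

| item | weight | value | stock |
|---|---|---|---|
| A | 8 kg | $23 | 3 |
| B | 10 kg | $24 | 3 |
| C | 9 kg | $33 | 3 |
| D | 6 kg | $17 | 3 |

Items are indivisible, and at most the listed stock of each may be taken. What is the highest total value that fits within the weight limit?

$173

Top feasible selections:
- 1×A + 3×C + 3×D: weight 53, value 173
- 2×A + 1×B + 3×C: weight 53, value 169
- 3×A + 3×C: weight 51, value 168
- 2×B + 3×C + 1×D: weight 53, value 164
Best: $173.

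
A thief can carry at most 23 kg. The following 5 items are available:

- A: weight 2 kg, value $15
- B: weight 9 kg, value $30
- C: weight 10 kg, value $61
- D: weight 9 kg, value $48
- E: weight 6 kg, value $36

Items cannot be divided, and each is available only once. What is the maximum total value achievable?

Check high-value combinations within 23 kg:
- A+C+D: weight 2+10+9=21, value 15+61+48=124
- A+C+E: weight 2+10+6=18, value 15+61+36=112
- C+D: weight 10+9=19, value 61+48=109
- A+B+C: weight 2+9+10=21, value 15+30+61=106
- A+D+E: weight 2+9+6=17, value 15+48+36=99
Best: $124.

$124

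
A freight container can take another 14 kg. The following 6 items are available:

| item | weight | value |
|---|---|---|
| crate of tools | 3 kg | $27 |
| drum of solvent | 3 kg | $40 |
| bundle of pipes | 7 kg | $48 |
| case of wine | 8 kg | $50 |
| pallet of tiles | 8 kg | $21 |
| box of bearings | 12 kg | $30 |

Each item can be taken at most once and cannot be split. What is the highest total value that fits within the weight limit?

$117

Check high-value combinations within 14 kg:
- crate of tools+drum of solvent+case of wine: weight 3+3+8=14, value 27+40+50=117
- crate of tools+drum of solvent+bundle of pipes: weight 3+3+7=13, value 27+40+48=115
- drum of solvent+case of wine: weight 3+8=11, value 40+50=90
Best: $117.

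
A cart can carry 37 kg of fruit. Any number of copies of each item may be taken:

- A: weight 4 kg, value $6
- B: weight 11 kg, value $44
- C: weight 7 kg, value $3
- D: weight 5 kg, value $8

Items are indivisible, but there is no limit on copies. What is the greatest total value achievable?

$138

Best value-per-unit is B at 44/11; filling with it alone gives 3×44 = 132.
Optimal mix: 1×A + 3×B → weight 37, value 138.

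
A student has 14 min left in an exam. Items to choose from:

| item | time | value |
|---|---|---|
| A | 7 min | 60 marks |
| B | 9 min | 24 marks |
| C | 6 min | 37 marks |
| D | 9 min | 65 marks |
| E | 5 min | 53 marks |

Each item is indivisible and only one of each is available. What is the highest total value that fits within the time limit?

118 marks

This is a 0/1 knapsack; check combinations near the capacity.
- D+E: time 9+5=14, value 65+53=118
- A+E: time 7+5=12, value 60+53=113
- A+C: time 7+6=13, value 60+37=97
Best: 118 marks.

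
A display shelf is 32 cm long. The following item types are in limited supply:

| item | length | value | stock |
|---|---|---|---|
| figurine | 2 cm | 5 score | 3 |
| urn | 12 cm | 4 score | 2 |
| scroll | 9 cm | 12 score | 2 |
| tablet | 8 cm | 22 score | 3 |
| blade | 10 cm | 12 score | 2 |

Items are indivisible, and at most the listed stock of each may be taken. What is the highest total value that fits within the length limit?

81 score

Best selections within length 32 and stock limits:
- 3×figurine + 3×tablet: length 30, value 81
- 2×figurine + 3×tablet: length 28, value 76
- 1×figurine + 3×tablet: length 26, value 71
- 3×figurine + 1×scroll + 2×tablet: length 31, value 71
Best: 81 score.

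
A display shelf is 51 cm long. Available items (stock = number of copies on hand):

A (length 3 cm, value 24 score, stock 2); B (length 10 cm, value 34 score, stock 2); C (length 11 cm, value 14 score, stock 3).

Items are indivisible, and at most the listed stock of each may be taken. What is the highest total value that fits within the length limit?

Best selections within length 51 and stock limits:
- 2×A + 2×B + 2×C: length 48, value 144
- 2×A + 2×B + 1×C: length 37, value 130
- 2×A + 1×B + 3×C: length 49, value 124
Best: 144 score.

144 score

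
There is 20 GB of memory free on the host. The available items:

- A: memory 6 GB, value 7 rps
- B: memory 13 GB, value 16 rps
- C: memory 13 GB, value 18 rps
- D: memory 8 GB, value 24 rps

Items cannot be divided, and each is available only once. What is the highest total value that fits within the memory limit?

31 rps

Check high-value combinations within 20 GB:
- A+D: memory 6+8=14, value 7+24=31
- A+C: memory 6+13=19, value 7+18=25
- D: memory 8, value 24
Best: 31 rps.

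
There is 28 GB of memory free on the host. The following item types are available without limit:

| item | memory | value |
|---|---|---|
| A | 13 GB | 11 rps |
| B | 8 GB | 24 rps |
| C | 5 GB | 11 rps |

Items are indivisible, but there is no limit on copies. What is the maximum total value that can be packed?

Best value-per-unit is B at 24/8, and filling with it alone uses memory 3×8=24. No mix of the others beats 3×24 = 72.

72 rps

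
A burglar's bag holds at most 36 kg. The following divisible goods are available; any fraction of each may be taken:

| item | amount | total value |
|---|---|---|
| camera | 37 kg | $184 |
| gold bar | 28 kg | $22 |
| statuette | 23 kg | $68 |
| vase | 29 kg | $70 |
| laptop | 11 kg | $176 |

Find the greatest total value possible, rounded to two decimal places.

Take in order of value per unit:
- laptop (176/11 per unit): all 11 → value 176, running total 176.00
- camera (184/37 per unit): 25 of 37 → value 25×184/37 = 124.3243, running total 300.32
Total 300.32.

300.32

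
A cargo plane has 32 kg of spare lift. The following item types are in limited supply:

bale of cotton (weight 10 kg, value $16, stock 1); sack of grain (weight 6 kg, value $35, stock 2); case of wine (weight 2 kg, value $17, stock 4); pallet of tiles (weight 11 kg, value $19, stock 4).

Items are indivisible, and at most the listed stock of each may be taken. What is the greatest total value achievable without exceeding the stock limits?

Top feasible selections:
- 2×sack of grain + 4×case of wine + 1×pallet of tiles: weight 31, value 157
- 1×bale of cotton + 2×sack of grain + 4×case of wine: weight 30, value 154
- 2×sack of grain + 3×case of wine + 1×pallet of tiles: weight 29, value 140
- 2×sack of grain + 4×case of wine: weight 20, value 138
Best: $157.

$157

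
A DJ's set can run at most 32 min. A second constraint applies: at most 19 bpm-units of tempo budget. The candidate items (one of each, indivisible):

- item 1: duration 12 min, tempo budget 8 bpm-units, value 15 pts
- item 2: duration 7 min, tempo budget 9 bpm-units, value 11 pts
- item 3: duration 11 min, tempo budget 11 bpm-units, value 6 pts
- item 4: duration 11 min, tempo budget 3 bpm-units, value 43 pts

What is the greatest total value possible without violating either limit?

58 pts

Feasible sets respecting both limits:
- item 1+item 4: duration 23, tempo budget 11, value 58
- item 2+item 4: duration 18, tempo budget 12, value 54
- item 3+item 4: duration 22, tempo budget 14, value 49
Best: 58 pts.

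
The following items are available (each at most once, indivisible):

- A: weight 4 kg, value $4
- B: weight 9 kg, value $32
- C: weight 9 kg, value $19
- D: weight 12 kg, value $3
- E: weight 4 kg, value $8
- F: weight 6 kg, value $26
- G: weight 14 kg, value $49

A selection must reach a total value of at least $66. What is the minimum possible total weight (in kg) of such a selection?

Subsets with value ≥ 66, sorted by total weight:
- B+E+F: weight 19, value 66
- F+G: weight 20, value 75
- B+G: weight 23, value 81
Minimum weight: 19 kg.

19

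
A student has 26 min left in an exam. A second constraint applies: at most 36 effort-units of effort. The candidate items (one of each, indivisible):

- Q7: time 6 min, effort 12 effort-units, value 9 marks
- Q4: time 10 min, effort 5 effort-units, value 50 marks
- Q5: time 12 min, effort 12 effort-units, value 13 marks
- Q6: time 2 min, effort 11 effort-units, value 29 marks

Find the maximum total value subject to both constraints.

Feasible sets respecting both limits:
- Q4+Q5+Q6: time 24, effort 28, value 92
- Q7+Q4+Q6: time 18, effort 28, value 88
- Q4+Q6: time 12, effort 16, value 79
Best: 92 marks.

92 marks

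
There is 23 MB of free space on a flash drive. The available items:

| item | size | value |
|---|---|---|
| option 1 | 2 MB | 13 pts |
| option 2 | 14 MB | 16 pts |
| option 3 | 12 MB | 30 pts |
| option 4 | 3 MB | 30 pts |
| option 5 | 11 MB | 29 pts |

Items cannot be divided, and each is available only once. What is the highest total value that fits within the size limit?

73 pts

Check high-value combinations within 23 MB:
- option 1+option 3+option 4: size 2+12+3=17, value 13+30+30=73
- option 1+option 4+option 5: size 2+3+11=16, value 13+30+29=72
- option 3+option 4: size 12+3=15, value 30+30=60
Best: 73 pts.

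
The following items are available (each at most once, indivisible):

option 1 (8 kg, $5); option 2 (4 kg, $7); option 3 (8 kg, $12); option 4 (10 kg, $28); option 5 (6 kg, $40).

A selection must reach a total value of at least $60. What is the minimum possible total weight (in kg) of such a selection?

16

Subsets with value ≥ 60, sorted by total weight:
- option 4+option 5: weight 16, value 68
- option 2+option 4+option 5: weight 20, value 75
Minimum weight: 16 kg.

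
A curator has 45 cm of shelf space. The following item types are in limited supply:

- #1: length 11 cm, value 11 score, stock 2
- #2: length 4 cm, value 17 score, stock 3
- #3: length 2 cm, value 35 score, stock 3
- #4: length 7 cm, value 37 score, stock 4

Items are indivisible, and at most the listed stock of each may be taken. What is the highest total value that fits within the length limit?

287 score

Top feasible selections:
- 2×#2 + 3×#3 + 4×#4: length 42, value 287
- 1×#2 + 3×#3 + 4×#4: length 38, value 270
- 3×#2 + 2×#3 + 4×#4: length 44, value 269
Best: 287 score.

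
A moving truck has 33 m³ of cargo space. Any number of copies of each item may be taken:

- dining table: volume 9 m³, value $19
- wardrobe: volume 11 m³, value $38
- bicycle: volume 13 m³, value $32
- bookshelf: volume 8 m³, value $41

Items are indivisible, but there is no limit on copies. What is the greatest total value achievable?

$164

Best value-per-unit is bookshelf at 41/8, and filling with it alone uses volume 4×8=32. No mix of the others beats 4×41 = 164.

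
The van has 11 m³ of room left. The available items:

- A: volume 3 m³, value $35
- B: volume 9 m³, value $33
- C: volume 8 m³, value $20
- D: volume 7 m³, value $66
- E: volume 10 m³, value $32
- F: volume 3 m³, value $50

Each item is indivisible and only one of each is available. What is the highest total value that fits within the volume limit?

$116

Check high-value combinations within 11 m³:
- D+F: volume 7+3=10, value 66+50=116
- A+D: volume 3+7=10, value 35+66=101
- A+F: volume 3+3=6, value 35+50=85
Best: $116.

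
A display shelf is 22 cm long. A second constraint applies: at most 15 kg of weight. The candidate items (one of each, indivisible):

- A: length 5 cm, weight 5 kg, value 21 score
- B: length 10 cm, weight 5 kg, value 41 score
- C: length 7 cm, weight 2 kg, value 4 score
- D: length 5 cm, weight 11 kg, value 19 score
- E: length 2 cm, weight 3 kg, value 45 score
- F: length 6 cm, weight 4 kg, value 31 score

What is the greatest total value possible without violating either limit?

Feasible sets respecting both limits:
- B+E+F: length 18, weight 12, value 117
- A+B+E: length 17, weight 13, value 107
- A+C+E+F: length 20, weight 14, value 101
- A+E+F: length 13, weight 12, value 97
Best: 117 score.

117 score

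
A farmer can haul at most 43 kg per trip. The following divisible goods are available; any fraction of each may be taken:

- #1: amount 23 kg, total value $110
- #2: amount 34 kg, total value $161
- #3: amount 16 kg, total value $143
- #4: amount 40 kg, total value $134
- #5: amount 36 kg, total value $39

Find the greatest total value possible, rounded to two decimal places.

271.94

Take in order of value per unit:
- #3 (143/16 per unit): all 16 → value 143, running total 143.00
- #1 (110/23 per unit): all 23 → value 110, running total 253.00
- #2 (161/34 per unit): 4 of 34 → value 4×161/34 = 18.9412, running total 271.94
Total 271.94.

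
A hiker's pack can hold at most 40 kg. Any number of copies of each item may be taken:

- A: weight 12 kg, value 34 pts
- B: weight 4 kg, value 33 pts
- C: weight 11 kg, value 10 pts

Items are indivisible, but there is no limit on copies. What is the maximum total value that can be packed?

Best value-per-unit is B at 33/4, and filling with it alone uses weight 10×4=40. No mix of the others beats 10×33 = 330.

330 pts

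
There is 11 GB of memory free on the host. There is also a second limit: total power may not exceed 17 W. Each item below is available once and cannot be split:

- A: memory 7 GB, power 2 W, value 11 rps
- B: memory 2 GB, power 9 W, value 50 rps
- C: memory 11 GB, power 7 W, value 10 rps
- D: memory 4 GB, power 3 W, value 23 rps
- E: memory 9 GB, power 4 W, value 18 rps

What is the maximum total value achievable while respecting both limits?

Feasible sets respecting both limits:
- B+D: memory 6, power 12, value 73
- B+E: memory 11, power 13, value 68
- A+B: memory 9, power 11, value 61
Best: 73 rps.

73 rps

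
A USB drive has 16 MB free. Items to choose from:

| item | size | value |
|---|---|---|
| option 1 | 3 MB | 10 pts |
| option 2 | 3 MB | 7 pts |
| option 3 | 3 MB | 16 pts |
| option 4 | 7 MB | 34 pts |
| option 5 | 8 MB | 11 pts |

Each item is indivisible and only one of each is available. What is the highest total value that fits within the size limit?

67 pts

Check high-value combinations within 16 MB:
- option 1+option 2+option 3+option 4: size 3+3+3+7=16, value 10+7+16+34=67
- option 1+option 3+option 4: size 3+3+7=13, value 10+16+34=60
- option 2+option 3+option 4: size 3+3+7=13, value 7+16+34=57
- option 1+option 2+option 4: size 3+3+7=13, value 10+7+34=51
- option 3+option 4: size 3+7=10, value 16+34=50
Best: 67 pts.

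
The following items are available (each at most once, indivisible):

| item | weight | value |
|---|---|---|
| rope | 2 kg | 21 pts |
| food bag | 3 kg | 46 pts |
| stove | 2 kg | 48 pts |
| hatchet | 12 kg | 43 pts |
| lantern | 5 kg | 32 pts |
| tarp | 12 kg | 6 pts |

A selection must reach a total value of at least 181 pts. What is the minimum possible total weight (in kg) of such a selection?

24

Subsets with value ≥ 181, sorted by total weight:
- rope+food bag+stove+hatchet+lantern: weight 24, value 190
- rope+food bag+stove+hatchet+lantern+tarp: weight 36, value 196
Minimum weight: 24 kg.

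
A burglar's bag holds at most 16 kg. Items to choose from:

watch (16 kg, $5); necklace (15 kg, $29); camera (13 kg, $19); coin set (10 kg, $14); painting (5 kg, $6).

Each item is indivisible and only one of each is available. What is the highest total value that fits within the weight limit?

Check high-value combinations within 16 kg:
- necklace: weight 15, value 29
- coin set+painting: weight 10+5=15, value 14+6=20
- camera: weight 13, value 19
Best: $29.

$29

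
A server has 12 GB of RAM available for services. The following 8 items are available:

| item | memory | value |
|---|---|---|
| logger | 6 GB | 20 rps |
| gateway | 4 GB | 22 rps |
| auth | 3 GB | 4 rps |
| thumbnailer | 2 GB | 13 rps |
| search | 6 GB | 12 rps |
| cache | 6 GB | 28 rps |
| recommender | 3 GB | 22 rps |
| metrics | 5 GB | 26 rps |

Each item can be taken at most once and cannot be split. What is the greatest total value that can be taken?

This is a 0/1 knapsack; check combinations near the capacity.
- gateway+recommender+metrics: memory 4+3+5=12, value 22+22+26=70
- thumbnailer+cache+recommender: memory 2+6+3=11, value 13+28+22=63
- gateway+thumbnailer+cache: memory 4+2+6=12, value 22+13+28=63
Best: 70 rps.

70 rps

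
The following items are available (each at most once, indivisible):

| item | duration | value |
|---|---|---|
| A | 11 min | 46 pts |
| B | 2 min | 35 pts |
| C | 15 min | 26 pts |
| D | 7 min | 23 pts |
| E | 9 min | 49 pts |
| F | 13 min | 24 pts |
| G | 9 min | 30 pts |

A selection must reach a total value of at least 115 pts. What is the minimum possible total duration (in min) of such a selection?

22

Subsets with value ≥ 115, sorted by total duration:
- A+B+E: duration 22, value 130
- B+D+E+G: duration 27, value 137
Minimum duration: 22 min.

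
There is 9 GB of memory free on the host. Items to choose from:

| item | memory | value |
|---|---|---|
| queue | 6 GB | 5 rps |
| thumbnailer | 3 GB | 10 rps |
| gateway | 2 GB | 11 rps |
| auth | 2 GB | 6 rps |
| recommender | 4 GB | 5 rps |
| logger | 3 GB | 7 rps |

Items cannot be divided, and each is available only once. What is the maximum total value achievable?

28 rps

Check high-value combinations within 9 GB:
- thumbnailer+gateway+logger: memory 3+2+3=8, value 10+11+7=28
- thumbnailer+gateway+auth: memory 3+2+2=7, value 10+11+6=27
- thumbnailer+gateway+recommender: memory 3+2+4=9, value 10+11+5=26
- gateway+auth+logger: memory 2+2+3=7, value 11+6+7=24
- thumbnailer+auth+logger: memory 3+2+3=8, value 10+6+7=23
Best: 28 rps.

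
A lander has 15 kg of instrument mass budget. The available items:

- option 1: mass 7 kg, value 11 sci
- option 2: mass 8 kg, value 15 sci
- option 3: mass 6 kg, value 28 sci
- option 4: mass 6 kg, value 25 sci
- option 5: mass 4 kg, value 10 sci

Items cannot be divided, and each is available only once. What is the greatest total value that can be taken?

Check high-value combinations within 15 kg:
- option 3+option 4: mass 6+6=12, value 28+25=53
- option 2+option 3: mass 8+6=14, value 15+28=43
- option 2+option 4: mass 8+6=14, value 15+25=40
- option 1+option 3: mass 7+6=13, value 11+28=39
Best: 53 sci.

53 sci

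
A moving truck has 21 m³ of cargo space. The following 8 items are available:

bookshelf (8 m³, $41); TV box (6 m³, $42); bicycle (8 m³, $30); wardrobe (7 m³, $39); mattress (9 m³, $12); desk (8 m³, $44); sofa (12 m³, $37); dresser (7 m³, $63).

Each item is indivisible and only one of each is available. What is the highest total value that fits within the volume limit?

Check high-value combinations within 21 m³:
- TV box+desk+dresser: volume 6+8+7=21, value 42+44+63=149
- bookshelf+TV box+dresser: volume 8+6+7=21, value 41+42+63=146
- TV box+wardrobe+dresser: volume 6+7+7=20, value 42+39+63=144
- TV box+bicycle+dresser: volume 6+8+7=21, value 42+30+63=135
- TV box+wardrobe+desk: volume 6+7+8=21, value 42+39+44=125
Best: $149.

$149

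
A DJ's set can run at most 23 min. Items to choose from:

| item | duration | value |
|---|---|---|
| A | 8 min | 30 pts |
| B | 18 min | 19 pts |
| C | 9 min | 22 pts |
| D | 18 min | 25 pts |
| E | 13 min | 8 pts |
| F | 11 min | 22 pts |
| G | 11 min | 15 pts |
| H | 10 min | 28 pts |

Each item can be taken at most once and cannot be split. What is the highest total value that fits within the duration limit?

58 pts

Check high-value combinations within 23 min:
- A+H: duration 8+10=18, value 30+28=58
- A+C: duration 8+9=17, value 30+22=52
- A+F: duration 8+11=19, value 30+22=52
Best: 58 pts.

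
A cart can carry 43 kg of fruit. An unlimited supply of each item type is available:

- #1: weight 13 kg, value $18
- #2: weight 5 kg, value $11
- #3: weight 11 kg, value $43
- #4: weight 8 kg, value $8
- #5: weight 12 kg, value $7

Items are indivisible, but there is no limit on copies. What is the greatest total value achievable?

Best value-per-unit is #3 at 43/11; filling with it alone gives 3×43 = 129.
Optimal mix: 2×#2 + 3×#3 → weight 43, value 151.

$151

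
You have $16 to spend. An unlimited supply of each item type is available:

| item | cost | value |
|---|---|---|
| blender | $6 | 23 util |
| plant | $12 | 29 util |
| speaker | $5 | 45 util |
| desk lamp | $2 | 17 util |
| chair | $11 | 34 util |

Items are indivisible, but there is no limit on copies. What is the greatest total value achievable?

Best value-per-unit is speaker at 45/5; filling with it alone gives 3×45 = 135.
Optimal mix: 2×speaker + 3×desk lamp → cost 16, value 141.

141 util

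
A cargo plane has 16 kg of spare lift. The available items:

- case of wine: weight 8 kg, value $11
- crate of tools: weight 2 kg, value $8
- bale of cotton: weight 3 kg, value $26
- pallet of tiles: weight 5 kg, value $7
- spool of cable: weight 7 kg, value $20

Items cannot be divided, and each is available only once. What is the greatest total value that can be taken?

$54

Check high-value combinations within 16 kg:
- crate of tools+bale of cotton+spool of cable: weight 2+3+7=12, value 8+26+20=54
- bale of cotton+pallet of tiles+spool of cable: weight 3+5+7=15, value 26+7+20=53
- bale of cotton+spool of cable: weight 3+7=10, value 26+20=46
- case of wine+crate of tools+bale of cotton: weight 8+2+3=13, value 11+8+26=45
Best: $54.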